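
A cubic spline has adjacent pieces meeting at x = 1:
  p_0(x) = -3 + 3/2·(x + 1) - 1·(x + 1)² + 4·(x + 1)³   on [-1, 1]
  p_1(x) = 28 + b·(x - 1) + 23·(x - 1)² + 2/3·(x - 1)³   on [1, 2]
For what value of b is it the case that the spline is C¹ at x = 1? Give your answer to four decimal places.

p_0'(x) = 3/2 - 2·(x + 1) + 12·(x + 1)², so p_0'(1) = 91/2. On the right, p_1'(1) = b, so b = 91/2.

45.5000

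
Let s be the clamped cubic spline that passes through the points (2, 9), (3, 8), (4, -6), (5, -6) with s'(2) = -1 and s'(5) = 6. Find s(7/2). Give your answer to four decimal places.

1.1667

Let σ_i = s''(x_i). Step sizes h_i = 1, 1, 1; slopes of the chords Δ_i = (y_(i+1) - y_i)/h_i = -1, -14, 0.
  1·σ_0 + 4·σ_1 + 1·σ_2 = 6(Δ_1 - Δ_0) = -78
  1·σ_1 + 4·σ_2 + 1·σ_3 = 6(Δ_2 - Δ_1) = 84
Clamped end conditions give two more equations: 2h_0·σ_0 + h_0·σ_1 = 6(Δ_0 - s'(2)) = 0 and h_2·σ_2 + 2h_2·σ_3 = 6(s'(5) - Δ_2) = 36.
Solving the tridiagonal system: σ_0 = 226/15, σ_1 = -452/15, σ_2 = 412/15, σ_3 = 64/15.
On [3, 4], s(x) = 8 - 128/15·(x - 3) - 226/15·(x - 3)² + 48/5·(x - 3)³.
With (x - 3) = 1/2: s(7/2) = 7/6.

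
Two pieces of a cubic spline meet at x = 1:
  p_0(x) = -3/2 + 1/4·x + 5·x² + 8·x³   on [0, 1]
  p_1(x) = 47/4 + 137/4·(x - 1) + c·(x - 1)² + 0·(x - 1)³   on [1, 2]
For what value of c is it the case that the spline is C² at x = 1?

p_0''(x) = 10 + 48·x, so p_0''(1) = 58. On the right, p_1''(1) = 2c, so c = 29.

29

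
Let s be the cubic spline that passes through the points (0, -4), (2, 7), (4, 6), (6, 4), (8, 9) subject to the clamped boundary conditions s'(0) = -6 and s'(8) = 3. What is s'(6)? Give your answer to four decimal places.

With M_i denoting the second derivative at x_i, h_i = 2, 2, 2, 2, and Δ_i = (y_(i+1) − y_i)/h_i = 11/2, -1/2, -1, 5/2:
  2·M_0 + 8·M_1 + 2·M_2 = 6(Δ_1 - Δ_0) = -36
  2·M_1 + 8·M_2 + 2·M_3 = 6(Δ_2 - Δ_1) = -3
  2·M_2 + 8·M_3 + 2·M_4 = 6(Δ_3 - Δ_2) = 21
Clamped end conditions give two more equations: 2h_0·M_0 + h_0·M_1 = 6(Δ_0 - s'(0)) = 69 and h_3·M_3 + 2h_3·M_4 = 6(s'(8) - Δ_3) = 3.
Hence M_0 = 2523/112, M_1 = -591/56, M_2 = 27/16, M_3 = 129/56, M_4 = -45/112.
On [6, 8], s'(x) = b_3 + 2c_3·(x - 6) + 3d_3·(x - 6)² with b_3 = Δ_3 - h_3(2M_3 + M_4)/6 = 123/112, c_3 = M_3/2 = 129/112, d_3 = (M_4 - M_3)/(6h_3) = -101/448. So s'(6) = 123/112.

1.0982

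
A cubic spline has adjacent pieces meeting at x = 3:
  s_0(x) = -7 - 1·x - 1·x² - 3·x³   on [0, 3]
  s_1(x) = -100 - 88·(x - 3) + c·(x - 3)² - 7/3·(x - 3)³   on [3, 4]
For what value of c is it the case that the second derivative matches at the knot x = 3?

s_0''(x) = -2 - 18·x, so s_0''(3) = -56. On the right, s_1''(3) = 2c, so c = -28.

-28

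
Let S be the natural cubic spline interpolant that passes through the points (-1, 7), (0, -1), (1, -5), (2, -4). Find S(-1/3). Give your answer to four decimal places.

Let σ_i = S''(x_i). Step sizes h_i = 1, 1, 1; slopes of the chords Δ_i = (y_(i+1) - y_i)/h_i = -8, -4, 1.
  1·σ_0 + 4·σ_1 + 1·σ_2 = 6(Δ_1 - Δ_0) = 24
  1·σ_1 + 4·σ_2 + 1·σ_3 = 6(Δ_2 - Δ_1) = 30
Natural end conditions: σ_0 = σ_3 = 0.
Solving the tridiagonal system: σ_0 = 0, σ_1 = 22/5, σ_2 = 32/5, σ_3 = 0.
On [-1, 0], S(x) = 7 - 131/15·(x + 1) + 0·(x + 1)² + 11/15·(x + 1)³.
With (x + 1) = 2/3: S(-1/3) = 113/81.

1.3951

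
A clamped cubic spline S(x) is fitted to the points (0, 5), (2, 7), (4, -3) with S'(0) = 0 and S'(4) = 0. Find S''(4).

Put σ_i = S'' at the i-th knot. Here h = (2, 2) and Δ = (1, -5), so the interior equations h_(i-1)·σ_(i-1) + 2(h_(i-1)+h_i)·σ_i + h_i·σ_(i+1) = 6(Δ_i − Δ_(i-1)) read
  2·σ_0 + 8·σ_1 + 2·σ_2 = 6(Δ_1 - Δ_0) = -36
Clamped end conditions give two more equations: 2h_0·σ_0 + h_0·σ_1 = 6(Δ_0 - S'(0)) = 6 and h_1·σ_1 + 2h_1·σ_2 = 6(S'(4) - Δ_1) = 30.
Solving: σ_0 = 6, σ_1 = -9, σ_2 = 12.

12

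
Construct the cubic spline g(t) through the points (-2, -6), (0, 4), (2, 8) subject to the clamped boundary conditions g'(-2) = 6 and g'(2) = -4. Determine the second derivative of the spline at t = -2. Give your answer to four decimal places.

With M_i denoting the second derivative at x_i, h_i = 2, 2, and Δ_i = (y_(i+1) − y_i)/h_i = 5, 2:
  2·M_0 + 8·M_1 + 2·M_2 = 6(Δ_1 - Δ_0) = -18
Clamped end conditions give two more equations: 2h_0·M_0 + h_0·M_1 = 6(Δ_0 - g'(-2)) = -6 and h_1·M_1 + 2h_1·M_2 = 6(g'(2) - Δ_1) = -36.
Forward elimination and back-substitution give M_0 = -7/4, M_1 = 1/2, M_2 = -37/4.

-1.7500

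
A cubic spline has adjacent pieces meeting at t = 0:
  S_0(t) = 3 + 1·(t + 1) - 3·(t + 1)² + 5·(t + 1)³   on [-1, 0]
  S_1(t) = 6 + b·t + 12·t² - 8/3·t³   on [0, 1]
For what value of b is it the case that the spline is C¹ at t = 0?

10

S_0'(t) = 1 - 6·(t + 1) + 15·(t + 1)², so S_0'(0) = 10. On the right, S_1'(0) = b, so b = 10.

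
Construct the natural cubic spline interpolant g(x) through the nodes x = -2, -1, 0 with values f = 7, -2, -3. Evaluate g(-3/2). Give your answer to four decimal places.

Write M_i for g''(x_i). With h_i = 1, 1 and divided differences Δ_i = -9, -1, the continuity of g' gives the tridiagonal system
  1·M_0 + 4·M_1 + 1·M_2 = 6(Δ_1 - Δ_0) = 48
Natural end conditions: M_0 = M_2 = 0.
Hence M_0 = 0, M_1 = 12, M_2 = 0.
On [-2, -1], g(x) = 7 - 11·(x + 2) + 0·(x + 2)² + 2·(x + 2)³.
With (x + 2) = 1/2: g(-3/2) = 7/4.

1.7500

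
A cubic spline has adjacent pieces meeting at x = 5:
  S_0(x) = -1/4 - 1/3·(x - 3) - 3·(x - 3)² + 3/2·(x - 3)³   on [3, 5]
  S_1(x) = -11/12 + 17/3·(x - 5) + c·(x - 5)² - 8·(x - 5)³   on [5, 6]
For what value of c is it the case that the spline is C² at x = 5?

6

S_0''(x) = -6 + 9·(x - 3), so S_0''(5) = 12. On the right, S_1''(5) = 2c, so c = 6.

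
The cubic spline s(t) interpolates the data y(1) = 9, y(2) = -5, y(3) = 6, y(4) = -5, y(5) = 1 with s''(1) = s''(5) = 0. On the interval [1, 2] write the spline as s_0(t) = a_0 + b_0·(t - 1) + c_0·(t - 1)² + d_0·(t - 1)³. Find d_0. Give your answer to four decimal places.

8.5714

Let σ_i = s''(x_i). Step sizes h_i = 1, 1, 1, 1; slopes of the chords Δ_i = (y_(i+1) - y_i)/h_i = -14, 11, -11, 6.
  1·σ_0 + 4·σ_1 + 1·σ_2 = 6(Δ_1 - Δ_0) = 150
  1·σ_1 + 4·σ_2 + 1·σ_3 = 6(Δ_2 - Δ_1) = -132
  1·σ_2 + 4·σ_3 + 1·σ_4 = 6(Δ_3 - Δ_2) = 102
Natural end conditions: σ_0 = σ_4 = 0.
Solving the tridiagonal system: σ_0 = 0, σ_1 = 360/7, σ_2 = -390/7, σ_3 = 276/7, σ_4 = 0.
On [1, 2], with s_0(t) = a_0 + b_0·(t - 1) + c_0·(t - 1)² + d_0·(t - 1)³: c_0 = σ_0/2 = 0, d_0 = (σ_1 - σ_0)/(6h_0) = 60/7, b_0 = Δ_0 - h_0(2σ_0 + σ_1)/6 = -158/7.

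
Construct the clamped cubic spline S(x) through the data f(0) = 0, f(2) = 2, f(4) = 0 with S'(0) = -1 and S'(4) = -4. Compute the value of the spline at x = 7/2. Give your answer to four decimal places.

1.5547

With σ_i denoting the second derivative at x_i, h_i = 2, 2, and Δ_i = (y_(i+1) − y_i)/h_i = 1, -1:
  2·σ_0 + 8·σ_1 + 2·σ_2 = 6(Δ_1 - Δ_0) = -12
Clamped end conditions give two more equations: 2h_0·σ_0 + h_0·σ_1 = 6(Δ_0 - S'(0)) = 12 and h_1·σ_1 + 2h_1·σ_2 = 6(S'(4) - Δ_1) = -18.
Solving the tridiagonal system: σ_0 = 15/4, σ_1 = -3/2, σ_2 = -15/4.
On [2, 4], S(x) = 2 + 5/4·(x - 2) - 3/4·(x - 2)² - 3/16·(x - 2)³.
With (x - 2) = 3/2: S(7/2) = 199/128.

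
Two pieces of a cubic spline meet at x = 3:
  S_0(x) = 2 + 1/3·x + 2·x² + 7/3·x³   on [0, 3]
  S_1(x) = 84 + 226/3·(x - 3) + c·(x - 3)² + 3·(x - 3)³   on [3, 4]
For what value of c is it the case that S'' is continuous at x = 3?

23

S_0''(x) = 4 + 14·x, so S_0''(3) = 46. On the right, S_1''(3) = 2c, so c = 23.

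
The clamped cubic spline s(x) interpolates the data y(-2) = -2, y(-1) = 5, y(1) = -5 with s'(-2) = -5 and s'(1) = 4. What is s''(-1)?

-30

Let m_i = s''(x_i). Step sizes h_i = 1, 2; slopes of the chords Δ_i = (y_(i+1) - y_i)/h_i = 7, -5.
  1·m_0 + 6·m_1 + 2·m_2 = 6(Δ_1 - Δ_0) = -72
Clamped end conditions give two more equations: 2h_0·m_0 + h_0·m_1 = 6(Δ_0 - s'(-2)) = 72 and h_1·m_1 + 2h_1·m_2 = 6(s'(1) - Δ_1) = 54.
Forward elimination and back-substitution give m_0 = 51, m_1 = -30, m_2 = 57/2.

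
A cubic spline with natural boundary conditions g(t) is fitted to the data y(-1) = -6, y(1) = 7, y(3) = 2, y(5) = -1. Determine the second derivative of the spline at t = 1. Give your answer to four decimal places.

Put σ_i = g'' at the i-th knot. Here h = (2, 2, 2) and Δ = (13/2, -5/2, -3/2), so the interior equations h_(i-1)·σ_(i-1) + 2(h_(i-1)+h_i)·σ_i + h_i·σ_(i+1) = 6(Δ_i − Δ_(i-1)) read
  2·σ_0 + 8·σ_1 + 2·σ_2 = 6(Δ_1 - Δ_0) = -54
  2·σ_1 + 8·σ_2 + 2·σ_3 = 6(Δ_2 - Δ_1) = 6
Natural end conditions: σ_0 = σ_3 = 0.
Hence σ_0 = 0, σ_1 = -37/5, σ_2 = 13/5, σ_3 = 0.

-7.4000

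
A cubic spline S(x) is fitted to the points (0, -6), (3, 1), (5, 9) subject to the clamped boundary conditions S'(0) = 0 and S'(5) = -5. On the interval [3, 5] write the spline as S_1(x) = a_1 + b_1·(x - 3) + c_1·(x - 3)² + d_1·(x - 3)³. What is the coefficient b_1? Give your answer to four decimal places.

With M_i denoting the second derivative at x_i, h_i = 3, 2, and Δ_i = (y_(i+1) − y_i)/h_i = 7/3, 4:
  3·M_0 + 10·M_1 + 2·M_2 = 6(Δ_1 - Δ_0) = 10
Clamped end conditions give two more equations: 2h_0·M_0 + h_0·M_1 = 6(Δ_0 - S'(0)) = 14 and h_1·M_1 + 2h_1·M_2 = 6(S'(5) - Δ_1) = -54.
Hence M_0 = 1/3, M_1 = 4, M_2 = -31/2.
On [3, 5], with S_1(x) = a_1 + b_1·(x - 3) + c_1·(x - 3)² + d_1·(x - 3)³: c_1 = M_1/2 = 2, d_1 = (M_2 - M_1)/(6h_1) = -13/8, b_1 = Δ_1 - h_1(2M_1 + M_2)/6 = 13/2.

6.5000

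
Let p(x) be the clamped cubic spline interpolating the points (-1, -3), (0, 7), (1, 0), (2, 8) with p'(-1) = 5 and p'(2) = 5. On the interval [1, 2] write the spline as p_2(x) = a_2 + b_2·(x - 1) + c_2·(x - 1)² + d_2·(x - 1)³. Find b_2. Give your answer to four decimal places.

-0.8000

Let σ_i = p''(x_i). Step sizes h_i = 1, 1, 1; slopes of the chords Δ_i = (y_(i+1) - y_i)/h_i = 10, -7, 8.
  1·σ_0 + 4·σ_1 + 1·σ_2 = 6(Δ_1 - Δ_0) = -102
  1·σ_1 + 4·σ_2 + 1·σ_3 = 6(Δ_2 - Δ_1) = 90
Clamped end conditions give two more equations: 2h_0·σ_0 + h_0·σ_1 = 6(Δ_0 - p'(-1)) = 30 and h_2·σ_2 + 2h_2·σ_3 = 6(p'(2) - Δ_2) = -18.
Solving the tridiagonal system: σ_0 = 188/5, σ_1 = -226/5, σ_2 = 206/5, σ_3 = -148/5.
On [1, 2], with p_2(x) = a_2 + b_2·(x - 1) + c_2·(x - 1)² + d_2·(x - 1)³: c_2 = σ_2/2 = 103/5, d_2 = (σ_3 - σ_2)/(6h_2) = -59/5, b_2 = Δ_2 - h_2(2σ_2 + σ_3)/6 = -4/5.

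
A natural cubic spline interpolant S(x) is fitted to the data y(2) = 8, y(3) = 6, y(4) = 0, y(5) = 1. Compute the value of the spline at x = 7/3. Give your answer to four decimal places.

7.7877

Write m_i for S''(x_i). With h_i = 1, 1, 1 and divided differences Δ_i = -2, -6, 1, the continuity of S' gives the tridiagonal system
  1·m_0 + 4·m_1 + 1·m_2 = 6(Δ_1 - Δ_0) = -24
  1·m_1 + 4·m_2 + 1·m_3 = 6(Δ_2 - Δ_1) = 42
Natural end conditions: m_0 = m_3 = 0.
Hence m_0 = 0, m_1 = -46/5, m_2 = 64/5, m_3 = 0.
On [2, 3], S(x) = 8 - 7/15·(x - 2) + 0·(x - 2)² - 23/15·(x - 2)³.
With (x - 2) = 1/3: S(7/3) = 3154/405.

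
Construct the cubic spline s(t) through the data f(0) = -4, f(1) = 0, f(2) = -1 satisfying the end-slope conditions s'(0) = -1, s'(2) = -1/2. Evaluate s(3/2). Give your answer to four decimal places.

-0.1094

With M_i denoting the second derivative at x_i, h_i = 1, 1, and Δ_i = (y_(i+1) − y_i)/h_i = 4, -1:
  1·M_0 + 4·M_1 + 1·M_2 = 6(Δ_1 - Δ_0) = -30
Clamped end conditions give two more equations: 2h_0·M_0 + h_0·M_1 = 6(Δ_0 - s'(0)) = 30 and h_1·M_1 + 2h_1·M_2 = 6(s'(2) - Δ_1) = 3.
Solving the tridiagonal system: M_0 = 91/4, M_1 = -31/2, M_2 = 37/4.
On [1, 2], s(t) = 0 + 21/8·(t - 1) - 31/4·(t - 1)² + 33/8·(t - 1)³.
With (t - 1) = 1/2: s(3/2) = -7/64.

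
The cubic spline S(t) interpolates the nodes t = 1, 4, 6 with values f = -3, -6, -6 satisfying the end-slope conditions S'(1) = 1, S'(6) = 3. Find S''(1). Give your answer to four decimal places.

-2.2000

Let m_i = S''(x_i). Step sizes h_i = 3, 2; slopes of the chords Δ_i = (y_(i+1) - y_i)/h_i = -1, 0.
  3·m_0 + 10·m_1 + 2·m_2 = 6(Δ_1 - Δ_0) = 6
Clamped end conditions give two more equations: 2h_0·m_0 + h_0·m_1 = 6(Δ_0 - S'(1)) = -12 and h_1·m_1 + 2h_1·m_2 = 6(S'(6) - Δ_1) = 18.
Forward elimination and back-substitution give m_0 = -11/5, m_1 = 2/5, m_2 = 43/10.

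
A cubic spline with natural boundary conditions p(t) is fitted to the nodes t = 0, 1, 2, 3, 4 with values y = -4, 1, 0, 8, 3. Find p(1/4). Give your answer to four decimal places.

-2.1682

Write m_i for p''(x_i). With h_i = 1, 1, 1, 1 and divided differences Δ_i = 5, -1, 8, -5, the continuity of p' gives the tridiagonal system
  1·m_0 + 4·m_1 + 1·m_2 = 6(Δ_1 - Δ_0) = -36
  1·m_1 + 4·m_2 + 1·m_3 = 6(Δ_2 - Δ_1) = 54
  1·m_2 + 4·m_3 + 1·m_4 = 6(Δ_3 - Δ_2) = -78
Natural end conditions: m_0 = m_4 = 0.
Solving the tridiagonal system: m_0 = 0, m_1 = -417/28, m_2 = 165/7, m_3 = -711/28, m_4 = 0.
On [0, 1], p(t) = -4 + 419/56·t + 0·t² - 139/56·t³.
With t = 1/4: p(1/4) = -7771/3584.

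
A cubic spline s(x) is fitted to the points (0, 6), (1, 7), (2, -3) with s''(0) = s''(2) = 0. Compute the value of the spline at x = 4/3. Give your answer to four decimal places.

4.6852

With σ_i denoting the second derivative at x_i, h_i = 1, 1, and Δ_i = (y_(i+1) − y_i)/h_i = 1, -10:
  1·σ_0 + 4·σ_1 + 1·σ_2 = 6(Δ_1 - Δ_0) = -66
Natural end conditions: σ_0 = σ_2 = 0.
Hence σ_0 = 0, σ_1 = -33/2, σ_2 = 0.
On [1, 2], s(x) = 7 - 9/2·(x - 1) - 33/4·(x - 1)² + 11/4·(x - 1)³.
With (x - 1) = 1/3: s(4/3) = 253/54.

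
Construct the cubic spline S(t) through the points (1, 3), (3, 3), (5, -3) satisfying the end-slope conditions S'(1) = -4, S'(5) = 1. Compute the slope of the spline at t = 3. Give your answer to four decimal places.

Write σ_i for S''(x_i). With h_i = 2, 2 and divided differences Δ_i = 0, -3, the continuity of S' gives the tridiagonal system
  2·σ_0 + 8·σ_1 + 2·σ_2 = 6(Δ_1 - Δ_0) = -18
Clamped end conditions give two more equations: 2h_0·σ_0 + h_0·σ_1 = 6(Δ_0 - S'(1)) = 24 and h_1·σ_1 + 2h_1·σ_2 = 6(S'(5) - Δ_1) = 24.
Solving: σ_0 = 19/2, σ_1 = -7, σ_2 = 19/2.
On [3, 5], S'(t) = b_1 + 2c_1·(t - 3) + 3d_1·(t - 3)² with b_1 = Δ_1 - h_1(2σ_1 + σ_2)/6 = -3/2, c_1 = σ_1/2 = -7/2, d_1 = (σ_2 - σ_1)/(6h_1) = 11/8. So S'(3) = -3/2.

-1.5000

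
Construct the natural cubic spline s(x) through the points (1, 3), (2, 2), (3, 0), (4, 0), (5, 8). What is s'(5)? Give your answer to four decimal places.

Let M_i = s''(x_i). Step sizes h_i = 1, 1, 1, 1; slopes of the chords Δ_i = (y_(i+1) - y_i)/h_i = -1, -2, 0, 8.
  1·M_0 + 4·M_1 + 1·M_2 = 6(Δ_1 - Δ_0) = -6
  1·M_1 + 4·M_2 + 1·M_3 = 6(Δ_2 - Δ_1) = 12
  1·M_2 + 4·M_3 + 1·M_4 = 6(Δ_3 - Δ_2) = 48
Natural end conditions: M_0 = M_4 = 0.
Hence M_0 = 0, M_1 = -45/28, M_2 = 3/7, M_3 = 333/28, M_4 = 0.
On [4, 5], s'(x) = b_3 + 2c_3·(x - 4) + 3d_3·(x - 4)² with b_3 = Δ_3 - h_3(2M_3 + M_4)/6 = 113/28, c_3 = M_3/2 = 333/56, d_3 = (M_4 - M_3)/(6h_3) = -111/56. So s'(5) = 559/56.

9.9821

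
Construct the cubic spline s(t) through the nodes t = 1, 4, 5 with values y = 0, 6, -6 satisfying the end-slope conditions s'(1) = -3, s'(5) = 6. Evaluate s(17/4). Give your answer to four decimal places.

Write M_i for s''(x_i). With h_i = 3, 1 and divided differences Δ_i = 2, -12, the continuity of s' gives the tridiagonal system
  3·M_0 + 8·M_1 + 1·M_2 = 6(Δ_1 - Δ_0) = -84
Clamped end conditions give two more equations: 2h_0·M_0 + h_0·M_1 = 6(Δ_0 - s'(1)) = 30 and h_1·M_1 + 2h_1·M_2 = 6(s'(5) - Δ_1) = 108.
Solving: M_0 = 71/4, M_1 = -51/2, M_2 = 267/4.
On [4, 5], s(t) = 6 - 117/8·(t - 4) - 51/4·(t - 4)² + 123/8·(t - 4)³.
With (t - 4) = 1/4: s(17/4) = 915/512.

1.7871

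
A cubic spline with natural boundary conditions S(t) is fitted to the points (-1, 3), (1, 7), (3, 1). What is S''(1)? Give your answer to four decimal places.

With M_i denoting the second derivative at x_i, h_i = 2, 2, and Δ_i = (y_(i+1) − y_i)/h_i = 2, -3:
  2·M_0 + 8·M_1 + 2·M_2 = 6(Δ_1 - Δ_0) = -30
Natural end conditions: M_0 = M_2 = 0.
Solving the tridiagonal system: M_0 = 0, M_1 = -15/4, M_2 = 0.

-3.7500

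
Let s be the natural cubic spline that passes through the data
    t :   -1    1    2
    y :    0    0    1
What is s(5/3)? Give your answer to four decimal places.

Put σ_i = s'' at the i-th knot. Here h = (2, 1) and Δ = (0, 1), so the interior equations h_(i-1)·σ_(i-1) + 2(h_(i-1)+h_i)·σ_i + h_i·σ_(i+1) = 6(Δ_i − Δ_(i-1)) read
  2·σ_0 + 6·σ_1 + 1·σ_2 = 6(Δ_1 - Δ_0) = 6
Natural end conditions: σ_0 = σ_2 = 0.
Hence σ_0 = 0, σ_1 = 1, σ_2 = 0.
On [1, 2], s(t) = 0 + 2/3·(t - 1) + 1/2·(t - 1)² - 1/6·(t - 1)³.
With (t - 1) = 2/3: s(5/3) = 50/81.

0.6173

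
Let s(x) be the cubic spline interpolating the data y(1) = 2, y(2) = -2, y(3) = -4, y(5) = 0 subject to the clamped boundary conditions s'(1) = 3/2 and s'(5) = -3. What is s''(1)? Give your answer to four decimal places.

Let m_i = s''(x_i). Step sizes h_i = 1, 1, 2; slopes of the chords Δ_i = (y_(i+1) - y_i)/h_i = -4, -2, 2.
  1·m_0 + 4·m_1 + 1·m_2 = 6(Δ_1 - Δ_0) = 12
  1·m_1 + 6·m_2 + 2·m_3 = 6(Δ_2 - Δ_1) = 24
Clamped end conditions give two more equations: 2h_0·m_0 + h_0·m_1 = 6(Δ_0 - s'(1)) = -33 and h_2·m_2 + 2h_2·m_3 = 6(s'(5) - Δ_2) = -30.
Solving: m_0 = -216/11, m_1 = 69/11, m_2 = 72/11, m_3 = -237/22.

-19.6364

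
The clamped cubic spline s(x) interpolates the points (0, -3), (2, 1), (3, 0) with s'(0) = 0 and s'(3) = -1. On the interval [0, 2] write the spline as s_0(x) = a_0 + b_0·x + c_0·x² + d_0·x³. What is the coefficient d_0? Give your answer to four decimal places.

-0.9167

With M_i denoting the second derivative at x_i, h_i = 2, 1, and Δ_i = (y_(i+1) − y_i)/h_i = 2, -1:
  2·M_0 + 6·M_1 + 1·M_2 = 6(Δ_1 - Δ_0) = -18
Clamped end conditions give two more equations: 2h_0·M_0 + h_0·M_1 = 6(Δ_0 - s'(0)) = 12 and h_1·M_1 + 2h_1·M_2 = 6(s'(3) - Δ_1) = 0.
Hence M_0 = 17/3, M_1 = -16/3, M_2 = 8/3.
On [0, 2], with s_0(x) = a_0 + b_0·x + c_0·x² + d_0·x³: c_0 = M_0/2 = 17/6, d_0 = (M_1 - M_0)/(6h_0) = -11/12, b_0 = Δ_0 - h_0(2M_0 + M_1)/6 = 0.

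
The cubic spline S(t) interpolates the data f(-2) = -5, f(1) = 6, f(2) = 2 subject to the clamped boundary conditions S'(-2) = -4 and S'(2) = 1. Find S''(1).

-14

Write σ_i for S''(x_i). With h_i = 3, 1 and divided differences Δ_i = 11/3, -4, the continuity of S' gives the tridiagonal system
  3·σ_0 + 8·σ_1 + 1·σ_2 = 6(Δ_1 - Δ_0) = -46
Clamped end conditions give two more equations: 2h_0·σ_0 + h_0·σ_1 = 6(Δ_0 - S'(-2)) = 46 and h_1·σ_1 + 2h_1·σ_2 = 6(S'(2) - Δ_1) = 30.
Solving the tridiagonal system: σ_0 = 44/3, σ_1 = -14, σ_2 = 22.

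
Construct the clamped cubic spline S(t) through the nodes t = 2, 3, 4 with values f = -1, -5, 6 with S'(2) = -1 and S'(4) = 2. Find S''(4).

With M_i denoting the second derivative at x_i, h_i = 1, 1, and Δ_i = (y_(i+1) − y_i)/h_i = -4, 11:
  1·M_0 + 4·M_1 + 1·M_2 = 6(Δ_1 - Δ_0) = 90
Clamped end conditions give two more equations: 2h_0·M_0 + h_0·M_1 = 6(Δ_0 - S'(2)) = -18 and h_1·M_1 + 2h_1·M_2 = 6(S'(4) - Δ_1) = -54.
Forward elimination and back-substitution give M_0 = -30, M_1 = 42, M_2 = -48.

-48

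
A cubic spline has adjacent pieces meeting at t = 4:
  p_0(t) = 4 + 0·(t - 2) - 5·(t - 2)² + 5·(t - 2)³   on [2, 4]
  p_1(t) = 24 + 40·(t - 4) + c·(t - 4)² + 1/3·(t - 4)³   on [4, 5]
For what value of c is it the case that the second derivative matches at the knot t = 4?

p_0''(t) = -10 + 30·(t - 2), so p_0''(4) = 50. On the right, p_1''(4) = 2c, so c = 25.

25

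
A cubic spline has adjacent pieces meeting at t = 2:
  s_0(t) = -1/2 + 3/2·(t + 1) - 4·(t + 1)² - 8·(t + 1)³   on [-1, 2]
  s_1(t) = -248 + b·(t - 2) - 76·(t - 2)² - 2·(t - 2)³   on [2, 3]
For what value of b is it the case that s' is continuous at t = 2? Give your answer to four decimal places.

-238.5000

s_0'(t) = 3/2 - 8·(t + 1) - 24·(t + 1)², so s_0'(2) = -477/2. On the right, s_1'(2) = b, so b = -477/2.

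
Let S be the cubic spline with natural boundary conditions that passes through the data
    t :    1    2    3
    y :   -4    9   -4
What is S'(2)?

With M_i denoting the second derivative at x_i, h_i = 1, 1, and Δ_i = (y_(i+1) − y_i)/h_i = 13, -13:
  1·M_0 + 4·M_1 + 1·M_2 = 6(Δ_1 - Δ_0) = -156
Natural end conditions: M_0 = M_2 = 0.
Solving: M_0 = 0, M_1 = -39, M_2 = 0.
On [2, 3], S'(t) = b_1 + 2c_1·(t - 2) + 3d_1·(t - 2)² with b_1 = Δ_1 - h_1(2M_1 + M_2)/6 = 0, c_1 = M_1/2 = -39/2, d_1 = (M_2 - M_1)/(6h_1) = 13/2. So S'(2) = 0.

0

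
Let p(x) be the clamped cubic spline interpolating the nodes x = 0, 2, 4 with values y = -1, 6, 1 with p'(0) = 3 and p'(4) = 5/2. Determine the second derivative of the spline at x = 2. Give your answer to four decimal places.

-8.7500

Write σ_i for p''(x_i). With h_i = 2, 2 and divided differences Δ_i = 7/2, -5/2, the continuity of p' gives the tridiagonal system
  2·σ_0 + 8·σ_1 + 2·σ_2 = 6(Δ_1 - Δ_0) = -36
Clamped end conditions give two more equations: 2h_0·σ_0 + h_0·σ_1 = 6(Δ_0 - p'(0)) = 3 and h_1·σ_1 + 2h_1·σ_2 = 6(p'(4) - Δ_1) = 30.
Solving: σ_0 = 41/8, σ_1 = -35/4, σ_2 = 95/8.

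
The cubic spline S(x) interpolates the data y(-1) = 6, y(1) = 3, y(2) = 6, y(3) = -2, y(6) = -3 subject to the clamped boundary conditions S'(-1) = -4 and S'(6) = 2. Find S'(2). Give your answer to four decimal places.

Write m_i for S''(x_i). With h_i = 2, 1, 1, 3 and divided differences Δ_i = -3/2, 3, -8, -1/3, the continuity of S' gives the tridiagonal system
  2·m_0 + 6·m_1 + 1·m_2 = 6(Δ_1 - Δ_0) = 27
  1·m_1 + 4·m_2 + 1·m_3 = 6(Δ_2 - Δ_1) = -66
  1·m_2 + 8·m_3 + 3·m_4 = 6(Δ_3 - Δ_2) = 46
Clamped end conditions give two more equations: 2h_0·m_0 + h_0·m_1 = 6(Δ_0 - S'(-1)) = 15 and h_3·m_3 + 2h_3·m_4 = 6(S'(6) - Δ_3) = 14.
Forward elimination and back-substitution give m_0 = -89/316, m_1 = 637/79, m_2 = -3289/158, m_3 = 727/79, m_4 = -1075/474.
On [2, 3], S'(x) = b_2 + 2c_2·(x - 2) + 3d_2·(x - 2)² with b_2 = Δ_2 - h_2(2m_2 + m_3)/6 = -205/79, c_2 = m_2/2 = -3289/316, d_2 = (m_3 - m_2)/(6h_2) = 1581/316. So S'(2) = -205/79.

-2.5949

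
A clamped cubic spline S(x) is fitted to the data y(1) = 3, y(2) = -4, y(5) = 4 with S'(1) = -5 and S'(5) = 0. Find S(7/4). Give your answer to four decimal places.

Write σ_i for S''(x_i). With h_i = 1, 3 and divided differences Δ_i = -7, 8/3, the continuity of S' gives the tridiagonal system
  1·σ_0 + 8·σ_1 + 3·σ_2 = 6(Δ_1 - Δ_0) = 58
Clamped end conditions give two more equations: 2h_0·σ_0 + h_0·σ_1 = 6(Δ_0 - S'(1)) = -12 and h_1·σ_1 + 2h_1·σ_2 = 6(S'(5) - Δ_1) = -16.
Hence σ_0 = -12, σ_1 = 12, σ_2 = -26/3.
On [1, 2], S(x) = 3 - 5·(x - 1) - 6·(x - 1)² + 4·(x - 1)³.
With (x - 1) = 3/4: S(7/4) = -39/16.

-2.4375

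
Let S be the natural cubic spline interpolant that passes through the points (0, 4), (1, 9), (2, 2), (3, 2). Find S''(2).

With M_i denoting the second derivative at x_i, h_i = 1, 1, 1, and Δ_i = (y_(i+1) − y_i)/h_i = 5, -7, 0:
  1·M_0 + 4·M_1 + 1·M_2 = 6(Δ_1 - Δ_0) = -72
  1·M_1 + 4·M_2 + 1·M_3 = 6(Δ_2 - Δ_1) = 42
Natural end conditions: M_0 = M_3 = 0.
Solving: M_0 = 0, M_1 = -22, M_2 = 16, M_3 = 0.

16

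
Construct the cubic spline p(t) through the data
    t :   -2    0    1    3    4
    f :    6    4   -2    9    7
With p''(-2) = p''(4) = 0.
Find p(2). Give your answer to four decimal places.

With M_i denoting the second derivative at x_i, h_i = 2, 1, 2, 1, and Δ_i = (y_(i+1) − y_i)/h_i = -1, -6, 11/2, -2:
  2·M_0 + 6·M_1 + 1·M_2 = 6(Δ_1 - Δ_0) = -30
  1·M_1 + 6·M_2 + 2·M_3 = 6(Δ_2 - Δ_1) = 69
  2·M_2 + 6·M_3 + 1·M_4 = 6(Δ_3 - Δ_2) = -45
Natural end conditions: M_0 = M_4 = 0.
Forward elimination and back-substitution give M_0 = 0, M_1 = -244/31, M_2 = 534/31, M_3 = -821/62, M_4 = 0.
On [1, 3], p(t) = -2 - 146/93·(t - 1) + 267/31·(t - 1)² - 1889/744·(t - 1)³.
With (t - 1) = 1: p(2) = 621/248.

2.5040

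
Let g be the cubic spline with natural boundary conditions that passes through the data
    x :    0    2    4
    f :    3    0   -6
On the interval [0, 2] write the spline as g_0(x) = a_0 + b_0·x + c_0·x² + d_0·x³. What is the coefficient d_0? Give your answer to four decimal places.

-0.0938

Write M_i for g''(x_i). With h_i = 2, 2 and divided differences Δ_i = -3/2, -3, the continuity of g' gives the tridiagonal system
  2·M_0 + 8·M_1 + 2·M_2 = 6(Δ_1 - Δ_0) = -9
Natural end conditions: M_0 = M_2 = 0.
Forward elimination and back-substitution give M_0 = 0, M_1 = -9/8, M_2 = 0.
On [0, 2], with g_0(x) = a_0 + b_0·x + c_0·x² + d_0·x³: c_0 = M_0/2 = 0, d_0 = (M_1 - M_0)/(6h_0) = -3/32, b_0 = Δ_0 - h_0(2M_0 + M_1)/6 = -9/8.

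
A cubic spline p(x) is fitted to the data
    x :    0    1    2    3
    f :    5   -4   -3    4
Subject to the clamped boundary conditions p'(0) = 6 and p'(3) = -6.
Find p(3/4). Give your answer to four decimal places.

-0.9063

Let M_i = p''(x_i). Step sizes h_i = 1, 1, 1; slopes of the chords Δ_i = (y_(i+1) - y_i)/h_i = -9, 1, 7.
  1·M_0 + 4·M_1 + 1·M_2 = 6(Δ_1 - Δ_0) = 60
  1·M_1 + 4·M_2 + 1·M_3 = 6(Δ_2 - Δ_1) = 36
Clamped end conditions give two more equations: 2h_0·M_0 + h_0·M_1 = 6(Δ_0 - p'(0)) = -90 and h_2·M_2 + 2h_2·M_3 = 6(p'(3) - Δ_2) = -78.
Solving the tridiagonal system: M_0 = -58, M_1 = 26, M_2 = 14, M_3 = -46.
On [0, 1], p(x) = 5 + 6·x - 29·x² + 14·x³.
With x = 3/4: p(3/4) = -29/32.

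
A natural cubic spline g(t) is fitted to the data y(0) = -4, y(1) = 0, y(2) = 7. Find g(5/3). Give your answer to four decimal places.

Write M_i for g''(x_i). With h_i = 1, 1 and divided differences Δ_i = 4, 7, the continuity of g' gives the tridiagonal system
  1·M_0 + 4·M_1 + 1·M_2 = 6(Δ_1 - Δ_0) = 18
Natural end conditions: M_0 = M_2 = 0.
Hence M_0 = 0, M_1 = 9/2, M_2 = 0.
On [1, 2], g(t) = 0 + 11/2·(t - 1) + 9/4·(t - 1)² - 3/4·(t - 1)³.
With (t - 1) = 2/3: g(5/3) = 40/9.

4.4444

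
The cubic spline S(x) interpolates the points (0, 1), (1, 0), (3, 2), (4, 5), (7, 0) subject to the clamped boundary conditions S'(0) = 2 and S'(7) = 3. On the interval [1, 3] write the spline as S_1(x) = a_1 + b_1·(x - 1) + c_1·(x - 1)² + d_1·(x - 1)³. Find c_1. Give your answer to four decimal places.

1.5246

Write M_i for S''(x_i). With h_i = 1, 2, 1, 3 and divided differences Δ_i = -1, 1, 3, -5/3, the continuity of S' gives the tridiagonal system
  1·M_0 + 6·M_1 + 2·M_2 = 6(Δ_1 - Δ_0) = 12
  2·M_1 + 6·M_2 + 1·M_3 = 6(Δ_2 - Δ_1) = 12
  1·M_2 + 8·M_3 + 3·M_4 = 6(Δ_3 - Δ_2) = -28
Clamped end conditions give two more equations: 2h_0·M_0 + h_0·M_1 = 6(Δ_0 - S'(0)) = -18 and h_3·M_3 + 2h_3·M_4 = 6(S'(7) - Δ_3) = 28.
Solving the tridiagonal system: M_0 = -642/61, M_1 = 186/61, M_2 = 129/61, M_3 = -414/61, M_4 = 1475/183.
On [1, 3], with S_1(x) = a_1 + b_1·(x - 1) + c_1·(x - 1)² + d_1·(x - 1)³: c_1 = M_1/2 = 93/61, d_1 = (M_2 - M_1)/(6h_1) = -19/244, b_1 = Δ_1 - h_1(2M_1 + M_2)/6 = -106/61.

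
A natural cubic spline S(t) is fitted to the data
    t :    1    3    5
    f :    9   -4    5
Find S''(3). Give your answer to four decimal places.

Let M_i = S''(x_i). Step sizes h_i = 2, 2; slopes of the chords Δ_i = (y_(i+1) - y_i)/h_i = -13/2, 9/2.
  2·M_0 + 8·M_1 + 2·M_2 = 6(Δ_1 - Δ_0) = 66
Natural end conditions: M_0 = M_2 = 0.
Hence M_0 = 0, M_1 = 33/4, M_2 = 0.

8.2500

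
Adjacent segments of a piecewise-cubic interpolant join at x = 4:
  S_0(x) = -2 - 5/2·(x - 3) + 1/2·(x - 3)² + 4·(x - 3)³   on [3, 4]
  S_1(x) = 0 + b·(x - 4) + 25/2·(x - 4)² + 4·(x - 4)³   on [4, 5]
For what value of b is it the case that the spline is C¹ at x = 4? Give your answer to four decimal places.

S_0'(x) = -5/2 + 1·(x - 3) + 12·(x - 3)², so S_0'(4) = 21/2. On the right, S_1'(4) = b, so b = 21/2.

10.5000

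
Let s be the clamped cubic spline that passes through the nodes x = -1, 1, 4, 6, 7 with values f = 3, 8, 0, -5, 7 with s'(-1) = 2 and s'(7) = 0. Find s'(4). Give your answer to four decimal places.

Put σ_i = s'' at the i-th knot. Here h = (2, 3, 2, 1) and Δ = (5/2, -8/3, -5/2, 12), so the interior equations h_(i-1)·σ_(i-1) + 2(h_(i-1)+h_i)·σ_i + h_i·σ_(i+1) = 6(Δ_i − Δ_(i-1)) read
  2·σ_0 + 10·σ_1 + 3·σ_2 = 6(Δ_1 - Δ_0) = -31
  3·σ_1 + 10·σ_2 + 2·σ_3 = 6(Δ_2 - Δ_1) = 1
  2·σ_2 + 6·σ_3 + 1·σ_4 = 6(Δ_3 - Δ_2) = 87
Clamped end conditions give two more equations: 2h_0·σ_0 + h_0·σ_1 = 6(Δ_0 - s'(-1)) = 3 and h_3·σ_3 + 2h_3·σ_4 = 6(s'(7) - Δ_3) = -72.
Solving the tridiagonal system: σ_0 = 53/28, σ_1 = -16/7, σ_2 = -167/42, σ_3 = 500/21, σ_4 = -1006/21.
On [4, 6], s'(x) = b_2 + 2c_2·(x - 4) + 3d_2·(x - 4)² with b_2 = Δ_2 - h_2(2σ_2 + σ_3)/6 = -109/14, c_2 = σ_2/2 = -167/84, d_2 = (σ_3 - σ_2)/(6h_2) = 389/168. So s'(4) = -109/14.

-7.7857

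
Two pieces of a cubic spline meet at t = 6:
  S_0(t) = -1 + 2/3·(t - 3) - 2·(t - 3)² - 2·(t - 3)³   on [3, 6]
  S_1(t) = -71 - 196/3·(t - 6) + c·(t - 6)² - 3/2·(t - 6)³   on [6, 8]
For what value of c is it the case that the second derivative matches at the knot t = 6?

-20

S_0''(t) = -4 - 12·(t - 3), so S_0''(6) = -40. On the right, S_1''(6) = 2c, so c = -20.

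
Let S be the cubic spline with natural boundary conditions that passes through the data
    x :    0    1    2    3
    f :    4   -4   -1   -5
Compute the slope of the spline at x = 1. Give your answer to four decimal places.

-1.2000

Write M_i for S''(x_i). With h_i = 1, 1, 1 and divided differences Δ_i = -8, 3, -4, the continuity of S' gives the tridiagonal system
  1·M_0 + 4·M_1 + 1·M_2 = 6(Δ_1 - Δ_0) = 66
  1·M_1 + 4·M_2 + 1·M_3 = 6(Δ_2 - Δ_1) = -42
Natural end conditions: M_0 = M_3 = 0.
Hence M_0 = 0, M_1 = 102/5, M_2 = -78/5, M_3 = 0.
On [1, 2], S'(x) = b_1 + 2c_1·(x - 1) + 3d_1·(x - 1)² with b_1 = Δ_1 - h_1(2M_1 + M_2)/6 = -6/5, c_1 = M_1/2 = 51/5, d_1 = (M_2 - M_1)/(6h_1) = -6. So S'(1) = -6/5.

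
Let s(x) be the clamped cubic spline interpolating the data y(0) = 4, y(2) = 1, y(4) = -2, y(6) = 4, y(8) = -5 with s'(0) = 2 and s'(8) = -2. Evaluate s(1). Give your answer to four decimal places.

3.8281

Put m_i = s'' at the i-th knot. Here h = (2, 2, 2, 2) and Δ = (-3/2, -3/2, 3, -9/2), so the interior equations h_(i-1)·m_(i-1) + 2(h_(i-1)+h_i)·m_i + h_i·m_(i+1) = 6(Δ_i − Δ_(i-1)) read
  2·m_0 + 8·m_1 + 2·m_2 = 6(Δ_1 - Δ_0) = 0
  2·m_1 + 8·m_2 + 2·m_3 = 6(Δ_2 - Δ_1) = 27
  2·m_2 + 8·m_3 + 2·m_4 = 6(Δ_3 - Δ_2) = -45
Clamped end conditions give two more equations: 2h_0·m_0 + h_0·m_1 = 6(Δ_0 - s'(0)) = -21 and h_3·m_3 + 2h_3·m_4 = 6(s'(8) - Δ_3) = 15.
Solving: m_0 = -83/16, m_1 = -1/8, m_2 = 91/16, m_3 = -73/8, m_4 = 133/16.
On [0, 2], s(x) = 4 + 2·x - 83/32·x² + 27/64·x³.
With x = 1: s(1) = 245/64.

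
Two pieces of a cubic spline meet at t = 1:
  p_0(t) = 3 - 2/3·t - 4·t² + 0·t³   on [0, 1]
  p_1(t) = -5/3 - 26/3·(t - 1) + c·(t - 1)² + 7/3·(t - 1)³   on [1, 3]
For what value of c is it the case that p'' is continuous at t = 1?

p_0''(t) = -8 + 0·t, so p_0''(1) = -8. On the right, p_1''(1) = 2c, so c = -4.

-4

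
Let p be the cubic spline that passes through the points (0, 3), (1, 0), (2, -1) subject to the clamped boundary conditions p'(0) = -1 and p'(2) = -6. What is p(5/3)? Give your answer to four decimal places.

0.0556

Let M_i = p''(x_i). Step sizes h_i = 1, 1; slopes of the chords Δ_i = (y_(i+1) - y_i)/h_i = -3, -1.
  1·M_0 + 4·M_1 + 1·M_2 = 6(Δ_1 - Δ_0) = 12
Clamped end conditions give two more equations: 2h_0·M_0 + h_0·M_1 = 6(Δ_0 - p'(0)) = -12 and h_1·M_1 + 2h_1·M_2 = 6(p'(2) - Δ_1) = -30.
Solving: M_0 = -23/2, M_1 = 11, M_2 = -41/2.
On [1, 2], p(t) = 0 - 5/4·(t - 1) + 11/2·(t - 1)² - 21/4·(t - 1)³.
With (t - 1) = 2/3: p(5/3) = 1/18.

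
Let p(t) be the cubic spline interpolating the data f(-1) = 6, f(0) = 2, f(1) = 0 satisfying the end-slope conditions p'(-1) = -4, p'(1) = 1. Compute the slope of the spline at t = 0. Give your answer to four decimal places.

With M_i denoting the second derivative at x_i, h_i = 1, 1, and Δ_i = (y_(i+1) − y_i)/h_i = -4, -2:
  1·M_0 + 4·M_1 + 1·M_2 = 6(Δ_1 - Δ_0) = 12
Clamped end conditions give two more equations: 2h_0·M_0 + h_0·M_1 = 6(Δ_0 - p'(-1)) = 0 and h_1·M_1 + 2h_1·M_2 = 6(p'(1) - Δ_1) = 18.
Solving the tridiagonal system: M_0 = -1/2, M_1 = 1, M_2 = 17/2.
On [0, 1], p'(t) = b_1 + 2c_1·t + 3d_1·t² with b_1 = Δ_1 - h_1(2M_1 + M_2)/6 = -15/4, c_1 = M_1/2 = 1/2, d_1 = (M_2 - M_1)/(6h_1) = 5/4. So p'(0) = -15/4.

-3.7500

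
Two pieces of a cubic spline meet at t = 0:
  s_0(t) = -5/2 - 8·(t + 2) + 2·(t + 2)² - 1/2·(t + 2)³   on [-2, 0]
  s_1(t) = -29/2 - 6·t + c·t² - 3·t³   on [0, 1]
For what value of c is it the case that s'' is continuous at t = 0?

-1

s_0''(t) = 4 - 3·(t + 2), so s_0''(0) = -2. On the right, s_1''(0) = 2c, so c = -1.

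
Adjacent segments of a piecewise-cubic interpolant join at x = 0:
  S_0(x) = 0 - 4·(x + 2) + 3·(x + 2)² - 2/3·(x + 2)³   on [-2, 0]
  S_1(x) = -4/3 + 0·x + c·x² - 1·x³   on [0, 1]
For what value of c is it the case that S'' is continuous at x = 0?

-1

S_0''(x) = 6 - 4·(x + 2), so S_0''(0) = -2. On the right, S_1''(0) = 2c, so c = -1.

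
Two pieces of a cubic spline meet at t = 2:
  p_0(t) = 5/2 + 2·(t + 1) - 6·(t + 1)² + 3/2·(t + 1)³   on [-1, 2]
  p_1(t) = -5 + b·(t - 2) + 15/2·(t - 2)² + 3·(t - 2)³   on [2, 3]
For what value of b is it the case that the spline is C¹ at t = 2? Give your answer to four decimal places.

6.5000

p_0'(t) = 2 - 12·(t + 1) + 9/2·(t + 1)², so p_0'(2) = 13/2. On the right, p_1'(2) = b, so b = 13/2.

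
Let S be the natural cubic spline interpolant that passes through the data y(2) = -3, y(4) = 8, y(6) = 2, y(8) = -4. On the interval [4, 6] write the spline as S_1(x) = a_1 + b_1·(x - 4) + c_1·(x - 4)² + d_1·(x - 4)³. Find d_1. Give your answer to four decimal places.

With σ_i denoting the second derivative at x_i, h_i = 2, 2, 2, and Δ_i = (y_(i+1) − y_i)/h_i = 11/2, -3, -3:
  2·σ_0 + 8·σ_1 + 2·σ_2 = 6(Δ_1 - Δ_0) = -51
  2·σ_1 + 8·σ_2 + 2·σ_3 = 6(Δ_2 - Δ_1) = 0
Natural end conditions: σ_0 = σ_3 = 0.
Hence σ_0 = 0, σ_1 = -34/5, σ_2 = 17/10, σ_3 = 0.
On [4, 6], with S_1(x) = a_1 + b_1·(x - 4) + c_1·(x - 4)² + d_1·(x - 4)³: c_1 = σ_1/2 = -17/5, d_1 = (σ_2 - σ_1)/(6h_1) = 17/24, b_1 = Δ_1 - h_1(2σ_1 + σ_2)/6 = 29/30.

0.7083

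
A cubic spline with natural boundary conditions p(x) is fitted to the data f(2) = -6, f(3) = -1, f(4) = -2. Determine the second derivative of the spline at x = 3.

-9

Put m_i = p'' at the i-th knot. Here h = (1, 1) and Δ = (5, -1), so the interior equations h_(i-1)·m_(i-1) + 2(h_(i-1)+h_i)·m_i + h_i·m_(i+1) = 6(Δ_i − Δ_(i-1)) read
  1·m_0 + 4·m_1 + 1·m_2 = 6(Δ_1 - Δ_0) = -36
Natural end conditions: m_0 = m_2 = 0.
Forward elimination and back-substitution give m_0 = 0, m_1 = -9, m_2 = 0.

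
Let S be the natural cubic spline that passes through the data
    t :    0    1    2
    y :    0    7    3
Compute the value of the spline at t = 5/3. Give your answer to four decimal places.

5.1481

Put M_i = S'' at the i-th knot. Here h = (1, 1) and Δ = (7, -4), so the interior equations h_(i-1)·M_(i-1) + 2(h_(i-1)+h_i)·M_i + h_i·M_(i+1) = 6(Δ_i − Δ_(i-1)) read
  1·M_0 + 4·M_1 + 1·M_2 = 6(Δ_1 - Δ_0) = -66
Natural end conditions: M_0 = M_2 = 0.
Solving: M_0 = 0, M_1 = -33/2, M_2 = 0.
On [1, 2], S(t) = 7 + 3/2·(t - 1) - 33/4·(t - 1)² + 11/4·(t - 1)³.
With (t - 1) = 2/3: S(5/3) = 139/27.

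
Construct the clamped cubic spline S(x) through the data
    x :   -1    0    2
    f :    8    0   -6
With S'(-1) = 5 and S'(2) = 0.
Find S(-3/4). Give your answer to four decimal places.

7.9766

Let M_i = S''(x_i). Step sizes h_i = 1, 2; slopes of the chords Δ_i = (y_(i+1) - y_i)/h_i = -8, -3.
  1·M_0 + 6·M_1 + 2·M_2 = 6(Δ_1 - Δ_0) = 30
Clamped end conditions give two more equations: 2h_0·M_0 + h_0·M_1 = 6(Δ_0 - S'(-1)) = -78 and h_1·M_1 + 2h_1·M_2 = 6(S'(2) - Δ_1) = 18.
Forward elimination and back-substitution give M_0 = -137/3, M_1 = 40/3, M_2 = -13/6.
On [-1, 0], S(x) = 8 + 5·(x + 1) - 137/6·(x + 1)² + 59/6·(x + 1)³.
With (x + 1) = 1/4: S(-3/4) = 1021/128.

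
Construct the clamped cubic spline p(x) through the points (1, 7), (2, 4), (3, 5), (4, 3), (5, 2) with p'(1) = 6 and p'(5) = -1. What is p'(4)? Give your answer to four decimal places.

With m_i denoting the second derivative at x_i, h_i = 1, 1, 1, 1, and Δ_i = (y_(i+1) − y_i)/h_i = -3, 1, -2, -1:
  1·m_0 + 4·m_1 + 1·m_2 = 6(Δ_1 - Δ_0) = 24
  1·m_1 + 4·m_2 + 1·m_3 = 6(Δ_2 - Δ_1) = -18
  1·m_2 + 4·m_3 + 1·m_4 = 6(Δ_3 - Δ_2) = 6
Clamped end conditions give two more equations: 2h_0·m_0 + h_0·m_1 = 6(Δ_0 - p'(1)) = -54 and h_3·m_3 + 2h_3·m_4 = 6(p'(5) - Δ_3) = 0.
Solving the tridiagonal system: m_0 = -250/7, m_1 = 122/7, m_2 = -10, m_3 = 32/7, m_4 = -16/7.
On [4, 5], p'(x) = b_3 + 2c_3·(x - 4) + 3d_3·(x - 4)² with b_3 = Δ_3 - h_3(2m_3 + m_4)/6 = -15/7, c_3 = m_3/2 = 16/7, d_3 = (m_4 - m_3)/(6h_3) = -8/7. So p'(4) = -15/7.

-2.1429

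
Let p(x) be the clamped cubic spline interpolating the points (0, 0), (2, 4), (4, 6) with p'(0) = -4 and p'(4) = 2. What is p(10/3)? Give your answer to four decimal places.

With M_i denoting the second derivative at x_i, h_i = 2, 2, and Δ_i = (y_(i+1) − y_i)/h_i = 2, 1:
  2·M_0 + 8·M_1 + 2·M_2 = 6(Δ_1 - Δ_0) = -6
Clamped end conditions give two more equations: 2h_0·M_0 + h_0·M_1 = 6(Δ_0 - p'(0)) = 36 and h_1·M_1 + 2h_1·M_2 = 6(p'(4) - Δ_1) = 6.
Forward elimination and back-substitution give M_0 = 45/4, M_1 = -9/2, M_2 = 15/4.
On [2, 4], p(x) = 4 + 11/4·(x - 2) - 9/4·(x - 2)² + 11/16·(x - 2)³.
With (x - 2) = 4/3: p(10/3) = 143/27.

5.2963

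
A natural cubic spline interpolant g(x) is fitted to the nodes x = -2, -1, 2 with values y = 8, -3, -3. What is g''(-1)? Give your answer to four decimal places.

With σ_i denoting the second derivative at x_i, h_i = 1, 3, and Δ_i = (y_(i+1) − y_i)/h_i = -11, 0:
  1·σ_0 + 8·σ_1 + 3·σ_2 = 6(Δ_1 - Δ_0) = 66
Natural end conditions: σ_0 = σ_2 = 0.
Forward elimination and back-substitution give σ_0 = 0, σ_1 = 33/4, σ_2 = 0.

8.2500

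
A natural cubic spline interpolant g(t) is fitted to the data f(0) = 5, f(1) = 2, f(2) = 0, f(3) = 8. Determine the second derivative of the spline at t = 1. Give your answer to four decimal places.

Put M_i = g'' at the i-th knot. Here h = (1, 1, 1) and Δ = (-3, -2, 8), so the interior equations h_(i-1)·M_(i-1) + 2(h_(i-1)+h_i)·M_i + h_i·M_(i+1) = 6(Δ_i − Δ_(i-1)) read
  1·M_0 + 4·M_1 + 1·M_2 = 6(Δ_1 - Δ_0) = 6
  1·M_1 + 4·M_2 + 1·M_3 = 6(Δ_2 - Δ_1) = 60
Natural end conditions: M_0 = M_3 = 0.
Solving the tridiagonal system: M_0 = 0, M_1 = -12/5, M_2 = 78/5, M_3 = 0.

-2.4000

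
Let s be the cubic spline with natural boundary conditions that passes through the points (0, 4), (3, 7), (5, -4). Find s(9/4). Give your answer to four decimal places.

With M_i denoting the second derivative at x_i, h_i = 3, 2, and Δ_i = (y_(i+1) − y_i)/h_i = 1, -11/2:
  3·M_0 + 10·M_1 + 2·M_2 = 6(Δ_1 - Δ_0) = -39
Natural end conditions: M_0 = M_2 = 0.
Solving: M_0 = 0, M_1 = -39/10, M_2 = 0.
On [0, 3], s(x) = 4 + 59/20·x + 0·x² - 13/60·x³.
With x = 9/4: s(9/4) = 10457/1280.

8.1695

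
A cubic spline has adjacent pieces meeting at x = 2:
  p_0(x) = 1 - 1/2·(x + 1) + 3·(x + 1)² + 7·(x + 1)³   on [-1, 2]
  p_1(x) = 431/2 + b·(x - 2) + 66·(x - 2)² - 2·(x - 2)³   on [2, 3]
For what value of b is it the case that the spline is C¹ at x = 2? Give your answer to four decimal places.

206.5000

p_0'(x) = -1/2 + 6·(x + 1) + 21·(x + 1)², so p_0'(2) = 413/2. On the right, p_1'(2) = b, so b = 413/2.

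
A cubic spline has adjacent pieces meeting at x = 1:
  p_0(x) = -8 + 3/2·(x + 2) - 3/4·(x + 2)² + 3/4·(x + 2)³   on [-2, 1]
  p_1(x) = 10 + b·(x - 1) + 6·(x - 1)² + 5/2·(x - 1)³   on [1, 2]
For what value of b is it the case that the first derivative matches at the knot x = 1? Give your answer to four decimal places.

p_0'(x) = 3/2 - 3/2·(x + 2) + 9/4·(x + 2)², so p_0'(1) = 69/4. On the right, p_1'(1) = b, so b = 69/4.

17.2500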